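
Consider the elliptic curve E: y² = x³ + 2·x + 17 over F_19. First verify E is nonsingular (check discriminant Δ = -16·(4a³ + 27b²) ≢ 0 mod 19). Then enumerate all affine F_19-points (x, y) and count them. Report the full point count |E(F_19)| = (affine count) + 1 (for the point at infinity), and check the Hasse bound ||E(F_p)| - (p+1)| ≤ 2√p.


Affine points = {(0, 6), (0, 13), (1, 1), (1, 18), (5, 0), (6, 6), (6, 13), (9, 2), (9, 17), (10, 7), (10, 12), (13, 6), (13, 13), (17, 9), (17, 10)}; affine count = 15; |E(F_19)| = 16.

Discriminant check: Δ ∝ 4a³ + 27b² = 4·2³ + 27·17² = 4·8 + 27·289 ≡ 7 (mod 19). Nonzero ⇒ E is nonsingular.
For each x ∈ F_19, compute rhs = x³ + 2·x + 17 mod 19, then count y ∈ F_19 with y² ≡ rhs.
  x = 0: rhs = 17, matching y values: 6, 13 (2 points).
  x = 1: rhs = 1, matching y values: 1, 18 (2 points).
  x = 2: rhs = 10, matching y values: none (0 points).
  x = 3: rhs = 12, matching y values: none (0 points).
  x = 4: rhs = 13, matching y values: none (0 points).
  x = 5: rhs = 0, matching y values: 0 (1 points).
  x = 6: rhs = 17, matching y values: 6, 13 (2 points).
  x = 7: rhs = 13, matching y values: none (0 points).
  x = 8: rhs = 13, matching y values: none (0 points).
  x = 9: rhs = 4, matching y values: 2, 17 (2 points).
  x = 10: rhs = 11, matching y values: 7, 12 (2 points).
  x = 11: rhs = 2, matching y values: none (0 points).
  x = 12: rhs = 2, matching y values: none (0 points).
  x = 13: rhs = 17, matching y values: 6, 13 (2 points).
  x = 14: rhs = 15, matching y values: none (0 points).
  x = 15: rhs = 2, matching y values: none (0 points).
  x = 16: rhs = 3, matching y values: none (0 points).
  x = 17: rhs = 5, matching y values: 9, 10 (2 points).
  x = 18: rhs = 14, matching y values: none (0 points).
Total affine count: 15.
Full point count |E(F_19)| = 15 + 1 = 16.
Hasse bound: |16 − (19+1)| = |-4| = 4 ≤ 2√19 ≈ 8.7178 ✓.


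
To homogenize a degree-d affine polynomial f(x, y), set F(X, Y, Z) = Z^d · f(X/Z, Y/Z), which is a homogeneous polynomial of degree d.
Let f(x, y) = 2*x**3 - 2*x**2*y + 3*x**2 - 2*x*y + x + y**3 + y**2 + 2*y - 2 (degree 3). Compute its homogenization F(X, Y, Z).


F(X, Y, Z) = 2*X**3 - 2*X**2*Y + 3*X**2*Z - 2*X*Y*Z + X*Z**2 + Y**3 + Y**2*Z + 2*Y*Z**2 - 2*Z**3

deg(f) = 3.
Substitute x = X/Z, y = Y/Z into f, then multiply by Z^3.
  monomial 2·x^3·y^0 ↦ 2·X^3·Y^0·Z^0.
  monomial -2·x^2·y^1 ↦ -2·X^2·Y^1·Z^0.
  monomial 3·x^2·y^0 ↦ 3·X^2·Y^0·Z^1.
  monomial -2·x^1·y^1 ↦ -2·X^1·Y^1·Z^1.
  monomial 1·x^1·y^0 ↦ 1·X^1·Y^0·Z^2.
  monomial 1·x^0·y^3 ↦ 1·X^0·Y^3·Z^0.
  monomial 1·x^0·y^2 ↦ 1·X^0·Y^2·Z^1.
  monomial 2·x^0·y^1 ↦ 2·X^0·Y^1·Z^2.
  monomial -2·x^0·y^0 ↦ -2·X^0·Y^0·Z^3.
Collecting: F(X, Y, Z) = 2*X**3 - 2*X**2*Y + 3*X**2*Z - 2*X*Y*Z + X*Z**2 + Y**3 + Y**2*Z + 2*Y*Z**2 - 2*Z**3.


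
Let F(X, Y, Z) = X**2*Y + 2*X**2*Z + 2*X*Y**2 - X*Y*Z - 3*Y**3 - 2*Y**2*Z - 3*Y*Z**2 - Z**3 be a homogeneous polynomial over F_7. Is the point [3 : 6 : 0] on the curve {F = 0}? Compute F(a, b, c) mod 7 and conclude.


F(3,6,0) ≡ 0 (mod 7); P is on the curve.

Evaluate F(3, 6, 0) term-by-term (mod 7).
  X**2*Y ↦ 1·9·6·1 = 54
  2*X**2*Z ↦ 2·9·1·0 = 0
  2*X*Y**2 ↦ 2·3·36·1 = 216
  -X*Y*Z ↦ -1·3·6·0 = 0
  -3*Y**3 ↦ -3·1·216·1 = -648
  -2*Y**2*Z ↦ -2·1·36·0 = 0
  -3*Y*Z**2 ↦ -3·1·6·0 = 0
  -Z**3 ↦ -1·1·1·0 = 0
Sum: F(3, 6, 0) = (54) + (0) + (216) + (0) + (-648) + (0) + (0) + (0) = -378.
Reducing mod 7: -378 ≡ 0 (mod 7).
Since F(a, b, c) ≡ 0 (mod 7), P lies on the curve.


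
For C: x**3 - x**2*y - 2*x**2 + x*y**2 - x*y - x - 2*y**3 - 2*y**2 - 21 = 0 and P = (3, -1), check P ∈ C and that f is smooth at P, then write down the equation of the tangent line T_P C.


Tangent line at P: 22*x - 20*y - 86 = 0.

Step 1: f(3, -1) = 0, so P lies on C.
Step 2: partial derivatives
  f_x(x, y) = 3*x**2 - 2*x*y - 4*x + y**2 - y - 1, f_y(x, y) = -x**2 + 2*x*y - x - 6*y**2 - 4*y.
  f_x(P) = 22, f_y(P) = -20 (gradient nonzero, so P is smooth).
Step 3: tangent line at P: 22·(x − 3) + -20·(y − -1) = 0.
Expanding: 22*x - 20*y - 86 = 0.


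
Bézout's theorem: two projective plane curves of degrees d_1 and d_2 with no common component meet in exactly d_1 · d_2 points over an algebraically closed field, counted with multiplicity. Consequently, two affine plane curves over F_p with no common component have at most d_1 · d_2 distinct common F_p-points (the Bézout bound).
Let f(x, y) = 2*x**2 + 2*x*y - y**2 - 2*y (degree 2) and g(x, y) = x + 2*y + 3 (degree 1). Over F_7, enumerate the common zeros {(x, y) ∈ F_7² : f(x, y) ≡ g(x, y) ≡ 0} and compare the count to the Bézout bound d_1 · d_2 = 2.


Common zeros: ∅; count = 0; Bézout bound = 2.

deg(f) = 2, deg(g) = 1, so Bézout bound = 2.
Scan x ∈ F_7. For each x, list the y ∈ F_7 with f(x, y) ≡ 0 and those with g(x, y) ≡ 0 (mod 7); the common zeros in that column are the intersection.
  x = 0: f ≡ 0 at y ∈ {0, 5}; g ≡ 0 at y ∈ {2}; common: ∅.
  x = 1: f ≡ 0 at y ∈ {3, 4}; g ≡ 0 at y ∈ {5}; common: ∅.
  x = 2: f ≡ 0 at y ∈ {4, 5}; g ≡ 0 at y ∈ {1}; common: ∅.
  x = 3: f ≡ 0 at y ∈ {1, 3}; g ≡ 0 at y ∈ {4}; common: ∅.
  x = 4: f ≡ 0 at y ∈ ∅; g ≡ 0 at y ∈ {0}; common: ∅.
  x = 5: f ≡ 0 at y ∈ ∅; g ≡ 0 at y ∈ {3}; common: ∅.
  x = 6: f ≡ 0 at y ∈ ∅; g ≡ 0 at y ∈ {6}; common: ∅.
Collecting: common zeros = ∅, so the count is 0.
Comparison with the Bézout bound: 0 ≤ 2 = deg(f)·deg(g), as expected for curves with no common component (the affine F_7-count falls short of the bound because intersections may lie at infinity, over extension fields, or carry multiplicity).


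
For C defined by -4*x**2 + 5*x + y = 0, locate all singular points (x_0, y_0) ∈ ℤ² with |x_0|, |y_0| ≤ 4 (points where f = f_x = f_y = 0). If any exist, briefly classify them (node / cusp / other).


No singular points in the scanned grid; C is smooth there.

Compute partial derivatives:
  f_x = 5 - 8*x.
  f_y = 1.
f_y = 1 is a nonzero constant, so f_y never vanishes: no point (x, y) can satisfy f = f_x = f_y = 0. In particular no (x, y) ∈ {−4, ..., 4}² is singular; the curve is smooth.


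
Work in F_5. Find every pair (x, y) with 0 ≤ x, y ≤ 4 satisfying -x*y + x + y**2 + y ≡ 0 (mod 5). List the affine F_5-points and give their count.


Affine F_5-points: {(0, 0), (0, 4), (1, 2), (1, 3)}; count = 4.

For each of the 25 pairs (x, y) ∈ F_5², evaluate f(x, y) mod 5. Record the zeros.
  x = 0: [0↦0, 1↦2, 2↦1, 3↦2, 4↦0]  zeros at y ∈ {0, 4}
  x = 1: [0↦1, 1↦2, 2↦0, 3↦0, 4↦2]  zeros at y ∈ {2, 3}
  x = 2: [0↦2, 1↦2, 2↦4, 3↦3, 4↦4]  zeros at y ∈ ∅
  x = 3: [0↦3, 1↦2, 2↦3, 3↦1, 4↦1]  zeros at y ∈ ∅
  x = 4: [0↦4, 1↦2, 2↦2, 3↦4, 4↦3]  zeros at y ∈ ∅
Collecting zeros: affine points = {(0, 0), (0, 4), (1, 2), (1, 3)}.
Total count |C(F_5)_aff| = 4.


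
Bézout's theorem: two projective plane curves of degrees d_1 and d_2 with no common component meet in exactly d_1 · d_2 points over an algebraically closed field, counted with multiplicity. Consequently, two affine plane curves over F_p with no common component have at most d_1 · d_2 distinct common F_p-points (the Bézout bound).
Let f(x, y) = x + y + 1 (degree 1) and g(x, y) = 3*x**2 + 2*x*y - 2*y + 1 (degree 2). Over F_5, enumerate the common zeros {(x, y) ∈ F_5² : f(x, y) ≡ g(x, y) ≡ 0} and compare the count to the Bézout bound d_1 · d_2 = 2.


Common zeros: ∅; count = 0; Bézout bound = 2.

deg(f) = 1, deg(g) = 2, so Bézout bound = 2.
Scan x ∈ F_5. For each x, list the y ∈ F_5 with f(x, y) ≡ 0 and those with g(x, y) ≡ 0 (mod 5); the common zeros in that column are the intersection.
  x = 0: f ≡ 0 at y ∈ {4}; g ≡ 0 at y ∈ {3}; common: ∅.
  x = 1: f ≡ 0 at y ∈ {3}; g ≡ 0 at y ∈ ∅; common: ∅.
  x = 2: f ≡ 0 at y ∈ {2}; g ≡ 0 at y ∈ {1}; common: ∅.
  x = 3: f ≡ 0 at y ∈ {1}; g ≡ 0 at y ∈ {3}; common: ∅.
  x = 4: f ≡ 0 at y ∈ {0}; g ≡ 0 at y ∈ {1}; common: ∅.
Collecting: common zeros = ∅, so the count is 0.
Comparison with the Bézout bound: 0 ≤ 2 = deg(f)·deg(g), as expected for curves with no common component (the affine F_5-count falls short of the bound because intersections may lie at infinity, over extension fields, or carry multiplicity).


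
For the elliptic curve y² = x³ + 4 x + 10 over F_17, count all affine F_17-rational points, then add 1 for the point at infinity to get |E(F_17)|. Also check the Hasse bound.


Affine points = {(1, 7), (1, 10), (2, 3), (2, 14), (3, 7), (3, 10), (5, 6), (5, 11), (10, 8), (10, 9), (11, 5), (11, 12), (12, 1), (12, 16), (13, 7), (13, 10)}; affine count = 16; |E(F_17)| = 17.

Discriminant check: Δ ∝ 4a³ + 27b² = 4·4³ + 27·10² = 4·64 + 27·100 ≡ 15 (mod 17). Nonzero ⇒ E is nonsingular.
For each x ∈ F_17, compute rhs = x³ + 4·x + 10 mod 17, then count y ∈ F_17 with y² ≡ rhs.
  x = 0: rhs = 10, matching y values: none (0 points).
  x = 1: rhs = 15, matching y values: 7, 10 (2 points).
  x = 2: rhs = 9, matching y values: 3, 14 (2 points).
  x = 3: rhs = 15, matching y values: 7, 10 (2 points).
  x = 4: rhs = 5, matching y values: none (0 points).
  x = 5: rhs = 2, matching y values: 6, 11 (2 points).
  x = 6: rhs = 12, matching y values: none (0 points).
  x = 7: rhs = 7, matching y values: none (0 points).
  x = 8: rhs = 10, matching y values: none (0 points).
  x = 9: rhs = 10, matching y values: none (0 points).
  x = 10: rhs = 13, matching y values: 8, 9 (2 points).
  x = 11: rhs = 8, matching y values: 5, 12 (2 points).
  x = 12: rhs = 1, matching y values: 1, 16 (2 points).
  x = 13: rhs = 15, matching y values: 7, 10 (2 points).
  x = 14: rhs = 5, matching y values: none (0 points).
  x = 15: rhs = 11, matching y values: none (0 points).
  x = 16: rhs = 5, matching y values: none (0 points).
Total affine count: 16.
Full point count |E(F_17)| = 16 + 1 = 17.
Hasse bound: |17 − (17+1)| = |-1| = 1 ≤ 2√17 ≈ 8.2462 ✓.


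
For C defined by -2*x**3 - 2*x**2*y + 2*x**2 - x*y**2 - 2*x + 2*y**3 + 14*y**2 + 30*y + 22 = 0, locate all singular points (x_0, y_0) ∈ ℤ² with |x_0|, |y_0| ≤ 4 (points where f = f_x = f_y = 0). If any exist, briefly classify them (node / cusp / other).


Singular points: {(1, -2)}; classification: cusp.

Compute partial derivatives:
  f_x = -6*x**2 - 4*x*y + 4*x - y**2 - 2.
  f_y = -2*x**2 - 2*x*y + 6*y**2 + 28*y + 30.
Scan x_0 ∈ {−4, ..., 4}. For each x_0, f_y(x_0, y) is a polynomial in y; find its integer roots y ∈ {−4, ..., 4}, then test f_x and f at those candidates.
  x = -4: f_y(-4, y) = 6*y**2 + 36*y - 2; no integer root y with |y| ≤ 4.
  x = -3: f_y(-3, y) = 6*y**2 + 34*y + 12; no integer root y with |y| ≤ 4.
  x = -2: f_y(-2, y) = 6*y**2 + 32*y + 22; no integer root y with |y| ≤ 4.
  x = -1: f_y(-1, y) = 6*y**2 + 30*y + 28; no integer root y with |y| ≤ 4.
  x = 0: f_y(0, y) = 6*y**2 + 28*y + 30; vanishes at y ∈ {-3}. (0, -3): f_x = -11 ≠ 0.
  x = 1: f_y(1, y) = 6*y**2 + 26*y + 28; vanishes at y ∈ {-2}. (1, -2): f_x = 0, f = 0 — SINGULAR.
  x = 2: f_y(2, y) = 6*y**2 + 24*y + 22; no integer root y with |y| ≤ 4.
  x = 3: f_y(3, y) = 6*y**2 + 22*y + 12; vanishes at y ∈ {-3}. (3, -3): f_x = -17 ≠ 0.
  x = 4: f_y(4, y) = 6*y**2 + 20*y - 2; no integer root y with |y| ≤ 4.
Only singular point on the grid: (1, -2).
Classify: substitute x = 1 + u, y = -2 + v and expand: f = -2*u**3 - 2*u**2*v - u*v**2 + 2*v**3 + v**2.
No constant or linear terms (consistent with a singular point). Quadratic part: v**2. Cubic part: -2*u**3 - 2*u**2*v - u*v**2 + 2*v**3.
The quadratic part v**2 is a perfect square, so there is a single (double) tangent line v = 0, i.e. y = -2. Restricting the cubic part to that line (v = 0) leaves -2*u**3 ≠ 0, so f is not divisible by v and the branch is v² ≈ 2*u**3 to lowest order — this is a cusp.
Classification: cusp.


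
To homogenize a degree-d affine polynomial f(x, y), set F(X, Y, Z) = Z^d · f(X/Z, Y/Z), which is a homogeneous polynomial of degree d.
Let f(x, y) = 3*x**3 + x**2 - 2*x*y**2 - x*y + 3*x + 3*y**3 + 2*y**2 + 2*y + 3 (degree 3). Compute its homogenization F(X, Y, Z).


F(X, Y, Z) = 3*X**3 + X**2*Z - 2*X*Y**2 - X*Y*Z + 3*X*Z**2 + 3*Y**3 + 2*Y**2*Z + 2*Y*Z**2 + 3*Z**3

deg(f) = 3.
Substitute x = X/Z, y = Y/Z into f, then multiply by Z^3.
  monomial 3·x^3·y^0 ↦ 3·X^3·Y^0·Z^0.
  monomial 1·x^2·y^0 ↦ 1·X^2·Y^0·Z^1.
  monomial -2·x^1·y^2 ↦ -2·X^1·Y^2·Z^0.
  monomial -1·x^1·y^1 ↦ -1·X^1·Y^1·Z^1.
  monomial 3·x^1·y^0 ↦ 3·X^1·Y^0·Z^2.
  monomial 3·x^0·y^3 ↦ 3·X^0·Y^3·Z^0.
  monomial 2·x^0·y^2 ↦ 2·X^0·Y^2·Z^1.
  monomial 2·x^0·y^1 ↦ 2·X^0·Y^1·Z^2.
  monomial 3·x^0·y^0 ↦ 3·X^0·Y^0·Z^3.
Collecting: F(X, Y, Z) = 3*X**3 + X**2*Z - 2*X*Y**2 - X*Y*Z + 3*X*Z**2 + 3*Y**3 + 2*Y**2*Z + 2*Y*Z**2 + 3*Z**3.


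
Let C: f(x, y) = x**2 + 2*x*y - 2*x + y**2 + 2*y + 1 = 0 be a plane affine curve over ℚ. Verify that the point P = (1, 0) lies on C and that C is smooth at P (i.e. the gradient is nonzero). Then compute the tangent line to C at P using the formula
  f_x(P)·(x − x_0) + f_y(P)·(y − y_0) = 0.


Tangent line at P: 4*y = 0.

Step 1: f(1, 0) = 0, so P lies on C.
Step 2: partial derivatives
  f_x(x, y) = 2*x + 2*y - 2, f_y(x, y) = 2*x + 2*y + 2.
  f_x(P) = 0, f_y(P) = 4 (gradient nonzero, so P is smooth).
Step 3: tangent line at P: 0·(x − 1) + 4·(y − 0) = 0.
Expanding: 4*y = 0.


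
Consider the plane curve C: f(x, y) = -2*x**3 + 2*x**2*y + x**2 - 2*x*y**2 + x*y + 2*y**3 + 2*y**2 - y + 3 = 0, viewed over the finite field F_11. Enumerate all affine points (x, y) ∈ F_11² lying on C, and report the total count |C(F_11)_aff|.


Affine F_11-points: {(1, 2), (2, 1), (2, 10), (4, 7), (5, 10), (6, 3), (8, 0), (9, 10), (10, 4)}; count = 9.

For each of the 121 pairs (x, y) ∈ F_11², evaluate f(x, y) mod 11. Record the zeros.
  x = 0: [0↦3, 1↦6, 2↦3, 3↦6, 4↦5, 5↦1, 6↦6, 7↦10, 8↦3, 9↦8, 10↦4]  zeros at y ∈ ∅
  x = 1: [0↦2, 1↦6, 2↦0, 3↦7, 4↦6, 5↦9, 6↦6, 7↦9, 8↦8, 9↦4, 10↦9]  zeros at y ∈ {2}
  x = 2: [0↦2, 1↦0, 2↦6, 3↦10, 4↦2, 5↦5, 6↦9, 7↦4, 8↦2, 9↦4, 10↦0]  zeros at y ∈ {1, 10}
  x = 3: [0↦2, 1↦9, 2↦9, 3↦3, 4↦3, 5↦10, 6↦3, 7↦5, 8↦6, 9↦7, 10↦9]  zeros at y ∈ ∅
  x = 4: [0↦1, 1↦10, 2↦8, 3↦7, 4↦8, 5↦1, 6↦9, 7↦0, 8↦8, 9↦1, 10↦2]  zeros at y ∈ {7}
  x = 5: [0↦9, 1↦2, 2↦2, 3↦10, 4↦5, 5↦10, 6↦4, 7↦10, 8↦7, 9↦7, 10↦0]  zeros at y ∈ {10}
  x = 6: [0↦3, 1↦6, 2↦1, 3↦0, 4↦4, 5↦3, 6↦9, 7↦1, 8↦2, 9↦2, 10↦2]  zeros at y ∈ {3}
  x = 7: [0↦4, 1↦10, 2↦4, 3↦9, 4↦4, 5↦1, 6↦1, 7↦5, 8↦3, 9↦7, 10↦7]  zeros at y ∈ ∅
  x = 8: [0↦0, 1↦2, 2↦10, 3↦3, 4↦4, 5↦3, 6↦1, 7↦10, 8↦9, 9↦10, 10↦3]  zeros at y ∈ {0}
  x = 9: [0↦1, 1↦3, 2↦7, 3↦3, 4↦3, 5↦8, 6↦8, 7↦4, 8↦8, 9↦10, 10↦0]  zeros at y ∈ {10}
  x = 10: [0↦6, 1↦1, 2↦5, 3↦8, 4↦0, 5↦4, 6↦10, 7↦8, 8↦10, 9↦6, 10↦8]  zeros at y ∈ {4}
Collecting zeros: affine points = {(1, 2), (2, 1), (2, 10), (4, 7), (5, 10), (6, 3), (8, 0), (9, 10), (10, 4)}.
Total count |C(F_11)_aff| = 9.


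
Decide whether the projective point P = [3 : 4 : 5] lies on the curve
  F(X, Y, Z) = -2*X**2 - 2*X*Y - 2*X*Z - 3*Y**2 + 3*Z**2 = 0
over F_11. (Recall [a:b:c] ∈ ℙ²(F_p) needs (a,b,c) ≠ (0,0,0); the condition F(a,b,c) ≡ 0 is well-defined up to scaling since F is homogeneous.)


F(3,4,5) ≡ 10 (mod 11); P is NOT on the curve.

Evaluate F(3, 4, 5) term-by-term (mod 11).
  -2*X**2 ↦ -2·9·1·1 = -18
  -2*X*Y ↦ -2·3·4·1 = -24
  -2*X*Z ↦ -2·3·1·5 = -30
  -3*Y**2 ↦ -3·1·16·1 = -48
  3*Z**2 ↦ 3·1·1·25 = 75
Sum: F(3, 4, 5) = (-18) + (-24) + (-30) + (-48) + (75) = -45.
Reducing mod 11: -45 ≡ 10 (mod 11).
Since F(a, b, c) ≡ 10 ≠ 0 (mod 11), P does NOT lie on the curve.


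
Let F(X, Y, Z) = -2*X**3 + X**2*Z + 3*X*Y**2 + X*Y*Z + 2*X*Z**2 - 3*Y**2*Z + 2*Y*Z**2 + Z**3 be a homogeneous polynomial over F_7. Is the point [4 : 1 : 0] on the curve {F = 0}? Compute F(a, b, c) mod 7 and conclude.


F(4,1,0) ≡ 3 (mod 7); P is NOT on the curve.

Evaluate F(4, 1, 0) term-by-term (mod 7).
  -2*X**3 ↦ -2·64·1·1 = -128
  X**2*Z ↦ 1·16·1·0 = 0
  3*X*Y**2 ↦ 3·4·1·1 = 12
  X*Y*Z ↦ 1·4·1·0 = 0
  2*X*Z**2 ↦ 2·4·1·0 = 0
  -3*Y**2*Z ↦ -3·1·1·0 = 0
  2*Y*Z**2 ↦ 2·1·1·0 = 0
  Z**3 ↦ 1·1·1·0 = 0
Sum: F(4, 1, 0) = (-128) + (0) + (12) + (0) + (0) + (0) + (0) + (0) = -116.
Reducing mod 7: -116 ≡ 3 (mod 7).
Since F(a, b, c) ≡ 3 ≠ 0 (mod 7), P does NOT lie on the curve.


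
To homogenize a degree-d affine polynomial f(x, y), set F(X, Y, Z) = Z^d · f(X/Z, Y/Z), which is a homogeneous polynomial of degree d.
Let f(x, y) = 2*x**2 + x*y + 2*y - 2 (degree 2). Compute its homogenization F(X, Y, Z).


F(X, Y, Z) = 2*X**2 + X*Y + 2*Y*Z - 2*Z**2

deg(f) = 2.
Substitute x = X/Z, y = Y/Z into f, then multiply by Z^2.
  monomial 2·x^2·y^0 ↦ 2·X^2·Y^0·Z^0.
  monomial 1·x^1·y^1 ↦ 1·X^1·Y^1·Z^0.
  monomial 2·x^0·y^1 ↦ 2·X^0·Y^1·Z^1.
  monomial -2·x^0·y^0 ↦ -2·X^0·Y^0·Z^2.
Collecting: F(X, Y, Z) = 2*X**2 + X*Y + 2*Y*Z - 2*Z**2.


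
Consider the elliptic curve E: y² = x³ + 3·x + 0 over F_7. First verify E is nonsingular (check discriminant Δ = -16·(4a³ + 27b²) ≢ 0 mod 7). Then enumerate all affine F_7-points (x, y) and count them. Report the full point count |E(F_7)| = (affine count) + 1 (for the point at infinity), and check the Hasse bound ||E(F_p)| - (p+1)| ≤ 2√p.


Affine points = {(0, 0), (1, 2), (1, 5), (2, 0), (3, 1), (3, 6), (5, 0)}; affine count = 7; |E(F_7)| = 8.

Discriminant check: Δ ∝ 4a³ + 27b² = 4·3³ + 27·0² = 4·27 + 27·0 ≡ 3 (mod 7). Nonzero ⇒ E is nonsingular.
For each x ∈ F_7, compute rhs = x³ + 3·x + 0 mod 7, then count y ∈ F_7 with y² ≡ rhs.
  x = 0: rhs = 0, matching y values: 0 (1 points).
  x = 1: rhs = 4, matching y values: 2, 5 (2 points).
  x = 2: rhs = 0, matching y values: 0 (1 points).
  x = 3: rhs = 1, matching y values: 1, 6 (2 points).
  x = 4: rhs = 6, matching y values: none (0 points).
  x = 5: rhs = 0, matching y values: 0 (1 points).
  x = 6: rhs = 3, matching y values: none (0 points).
Total affine count: 7.
Full point count |E(F_7)| = 7 + 1 = 8.
Hasse bound: |8 − (7+1)| = |0| = 0 ≤ 2√7 ≈ 5.2915 ✓.


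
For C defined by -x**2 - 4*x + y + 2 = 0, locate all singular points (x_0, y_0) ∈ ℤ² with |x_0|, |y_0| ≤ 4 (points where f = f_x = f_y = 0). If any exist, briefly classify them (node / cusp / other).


No singular points in the scanned grid; C is smooth there.

Compute partial derivatives:
  f_x = -2*x - 4.
  f_y = 1.
f_y = 1 is a nonzero constant, so f_y never vanishes: no point (x, y) can satisfy f = f_x = f_y = 0. In particular no (x, y) ∈ {−4, ..., 4}² is singular; the curve is smooth.


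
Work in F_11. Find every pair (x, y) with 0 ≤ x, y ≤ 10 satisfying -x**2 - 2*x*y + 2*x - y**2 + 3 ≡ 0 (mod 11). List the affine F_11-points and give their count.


Affine F_11-points: {(0, 5), (0, 6), (1, 3), (1, 6), (3, 0), (3, 5), (4, 7), (6, 3), (6, 7), (10, 0), (10, 2)}; count = 11.

For each of the 121 pairs (x, y) ∈ F_11², evaluate f(x, y) mod 11. Record the zeros.
  x = 0: [0↦3, 1↦2, 2↦10, 3↦5, 4↦9, 5↦0, 6↦0, 7↦9, 8↦5, 9↦10, 10↦2]  zeros at y ∈ {5, 6}
  x = 1: [0↦4, 1↦1, 2↦7, 3↦0, 4↦2, 5↦2, 6↦0, 7↦7, 8↦1, 9↦4, 10↦5]  zeros at y ∈ {3, 6}
  x = 2: [0↦3, 1↦9, 2↦2, 3↦4, 4↦4, 5↦2, 6↦9, 7↦3, 8↦6, 9↦7, 10↦6]  zeros at y ∈ ∅
  x = 3: [0↦0, 1↦4, 2↦6, 3↦6, 4↦4, 5↦0, 6↦5, 7↦8, 8↦9, 9↦8, 10↦5]  zeros at y ∈ {0, 5}
  x = 4: [0↦6, 1↦8, 2↦8, 3↦6, 4↦2, 5↦7, 6↦10, 7↦0, 8↦10, 9↦7, 10↦2]  zeros at y ∈ {7}
  x = 5: [0↦10, 1↦10, 2↦8, 3↦4, 4↦9, 5↦1, 6↦2, 7↦1, 8↦9, 9↦4, 10↦8]  zeros at y ∈ ∅
  x = 6: [0↦1, 1↦10, 2↦6, 3↦0, 4↦3, 5↦4, 6↦3, 7↦0, 8↦6, 9↦10, 10↦1]  zeros at y ∈ {3, 7}
  x = 7: [0↦1, 1↦8, 2↦2, 3↦5, 4↦6, 5↦5, 6↦2, 7↦8, 8↦1, 9↦3, 10↦3]  zeros at y ∈ ∅
  x = 8: [0↦10, 1↦4, 2↦7, 3↦8, 4↦7, 5↦4, 6↦10, 7↦3, 8↦5, 9↦5, 10↦3]  zeros at y ∈ ∅
  x = 9: [0↦6, 1↦9, 2↦10, 3↦9, 4↦6, 5↦1, 6↦5, 7↦7, 8↦7, 9↦5, 10↦1]  zeros at y ∈ ∅
  x = 10: [0↦0, 1↦1, 2↦0, 3↦8, 4↦3, 5↦7, 6↦9, 7↦9, 8↦7, 9↦3, 10↦8]  zeros at y ∈ {0, 2}
Collecting zeros: affine points = {(0, 5), (0, 6), (1, 3), (1, 6), (3, 0), (3, 5), (4, 7), (6, 3), (6, 7), (10, 0), (10, 2)}.
Total count |C(F_11)_aff| = 11.


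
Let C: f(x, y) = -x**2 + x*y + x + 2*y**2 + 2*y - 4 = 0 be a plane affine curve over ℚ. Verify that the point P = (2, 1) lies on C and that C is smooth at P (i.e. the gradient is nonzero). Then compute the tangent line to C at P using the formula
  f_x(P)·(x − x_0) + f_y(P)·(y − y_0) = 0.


Tangent line at P: -2*x + 8*y - 4 = 0.

Step 1: f(2, 1) = 0, so P lies on C.
Step 2: partial derivatives
  f_x(x, y) = -2*x + y + 1, f_y(x, y) = x + 4*y + 2.
  f_x(P) = -2, f_y(P) = 8 (gradient nonzero, so P is smooth).
Step 3: tangent line at P: -2·(x − 2) + 8·(y − 1) = 0.
Expanding: -2*x + 8*y - 4 = 0.


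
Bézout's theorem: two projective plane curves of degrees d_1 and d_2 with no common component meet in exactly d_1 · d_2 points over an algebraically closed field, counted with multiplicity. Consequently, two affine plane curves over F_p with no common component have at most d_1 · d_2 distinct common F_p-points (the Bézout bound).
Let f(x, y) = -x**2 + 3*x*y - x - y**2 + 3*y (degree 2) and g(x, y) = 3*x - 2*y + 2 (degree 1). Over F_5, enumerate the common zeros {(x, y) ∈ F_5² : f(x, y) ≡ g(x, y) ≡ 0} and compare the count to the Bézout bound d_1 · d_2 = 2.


Common zeros: {(3, 3)}; count = 1; Bézout bound = 2.

deg(f) = 2, deg(g) = 1, so Bézout bound = 2.
Scan x ∈ F_5. For each x, list the y ∈ F_5 with f(x, y) ≡ 0 and those with g(x, y) ≡ 0 (mod 5); the common zeros in that column are the intersection.
  x = 0: f ≡ 0 at y ∈ {0, 3}; g ≡ 0 at y ∈ {1}; common: ∅.
  x = 1: f ≡ 0 at y ∈ ∅; g ≡ 0 at y ∈ {0}; common: ∅.
  x = 2: f ≡ 0 at y ∈ ∅; g ≡ 0 at y ∈ {4}; common: ∅.
  x = 3: f ≡ 0 at y ∈ {3, 4}; g ≡ 0 at y ∈ {3}; common: {3}.
  x = 4: f ≡ 0 at y ∈ {0}; g ≡ 0 at y ∈ {2}; common: ∅.
Collecting: common zeros = {(3, 3)}, so the count is 1.
Comparison with the Bézout bound: 1 ≤ 2 = deg(f)·deg(g), as expected for curves with no common component (the affine F_5-count falls short of the bound because intersections may lie at infinity, over extension fields, or carry multiplicity).


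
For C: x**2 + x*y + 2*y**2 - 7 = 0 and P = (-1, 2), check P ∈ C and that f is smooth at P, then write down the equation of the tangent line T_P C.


Tangent line at P: 7*y - 14 = 0.

Step 1: f(-1, 2) = 0, so P lies on C.
Step 2: partial derivatives
  f_x(x, y) = 2*x + y, f_y(x, y) = x + 4*y.
  f_x(P) = 0, f_y(P) = 7 (gradient nonzero, so P is smooth).
Step 3: tangent line at P: 0·(x − -1) + 7·(y − 2) = 0.
Expanding: 7*y - 14 = 0.


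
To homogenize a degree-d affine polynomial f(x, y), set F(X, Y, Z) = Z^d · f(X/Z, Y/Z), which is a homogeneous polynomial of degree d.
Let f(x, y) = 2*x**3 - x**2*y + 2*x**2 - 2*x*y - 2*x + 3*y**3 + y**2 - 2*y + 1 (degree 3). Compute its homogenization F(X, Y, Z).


F(X, Y, Z) = 2*X**3 - X**2*Y + 2*X**2*Z - 2*X*Y*Z - 2*X*Z**2 + 3*Y**3 + Y**2*Z - 2*Y*Z**2 + Z**3

deg(f) = 3.
Substitute x = X/Z, y = Y/Z into f, then multiply by Z^3.
  monomial 2·x^3·y^0 ↦ 2·X^3·Y^0·Z^0.
  monomial -1·x^2·y^1 ↦ -1·X^2·Y^1·Z^0.
  monomial 2·x^2·y^0 ↦ 2·X^2·Y^0·Z^1.
  monomial -2·x^1·y^1 ↦ -2·X^1·Y^1·Z^1.
  monomial -2·x^1·y^0 ↦ -2·X^1·Y^0·Z^2.
  monomial 3·x^0·y^3 ↦ 3·X^0·Y^3·Z^0.
  monomial 1·x^0·y^2 ↦ 1·X^0·Y^2·Z^1.
  monomial -2·x^0·y^1 ↦ -2·X^0·Y^1·Z^2.
  monomial 1·x^0·y^0 ↦ 1·X^0·Y^0·Z^3.
Collecting: F(X, Y, Z) = 2*X**3 - X**2*Y + 2*X**2*Z - 2*X*Y*Z - 2*X*Z**2 + 3*Y**3 + Y**2*Z - 2*Y*Z**2 + Z**3.


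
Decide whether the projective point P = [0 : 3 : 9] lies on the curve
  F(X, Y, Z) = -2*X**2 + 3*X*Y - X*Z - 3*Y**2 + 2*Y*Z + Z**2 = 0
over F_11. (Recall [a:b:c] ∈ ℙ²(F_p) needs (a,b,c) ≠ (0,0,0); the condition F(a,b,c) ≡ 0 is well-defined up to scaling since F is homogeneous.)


F(0,3,9) ≡ 9 (mod 11); P is NOT on the curve.

Evaluate F(0, 3, 9) term-by-term (mod 11).
  -2*X**2 ↦ -2·0·1·1 = 0
  3*X*Y ↦ 3·0·3·1 = 0
  -X*Z ↦ -1·0·1·9 = 0
  -3*Y**2 ↦ -3·1·9·1 = -27
  2*Y*Z ↦ 2·1·3·9 = 54
  Z**2 ↦ 1·1·1·81 = 81
Sum: F(0, 3, 9) = (0) + (0) + (0) + (-27) + (54) + (81) = 108.
Reducing mod 11: 108 ≡ 9 (mod 11).
Since F(a, b, c) ≡ 9 ≠ 0 (mod 11), P does NOT lie on the curve.


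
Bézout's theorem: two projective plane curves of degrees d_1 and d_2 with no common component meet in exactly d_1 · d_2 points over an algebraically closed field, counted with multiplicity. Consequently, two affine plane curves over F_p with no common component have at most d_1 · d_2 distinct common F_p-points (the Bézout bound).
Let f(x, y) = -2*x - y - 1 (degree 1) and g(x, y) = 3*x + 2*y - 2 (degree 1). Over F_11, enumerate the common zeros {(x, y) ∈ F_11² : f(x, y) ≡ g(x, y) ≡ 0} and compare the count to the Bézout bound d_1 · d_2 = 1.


Common zeros: {(7, 7)}; count = 1; Bézout bound = 1.

deg(f) = 1, deg(g) = 1, so Bézout bound = 1.
Scan x ∈ F_11. For each x, list the y ∈ F_11 with f(x, y) ≡ 0 and those with g(x, y) ≡ 0 (mod 11); the common zeros in that column are the intersection.
  x = 0: f ≡ 0 at y ∈ {10}; g ≡ 0 at y ∈ {1}; common: ∅.
  x = 1: f ≡ 0 at y ∈ {8}; g ≡ 0 at y ∈ {5}; common: ∅.
  x = 2: f ≡ 0 at y ∈ {6}; g ≡ 0 at y ∈ {9}; common: ∅.
  x = 3: f ≡ 0 at y ∈ {4}; g ≡ 0 at y ∈ {2}; common: ∅.
  x = 4: f ≡ 0 at y ∈ {2}; g ≡ 0 at y ∈ {6}; common: ∅.
  x = 5: f ≡ 0 at y ∈ {0}; g ≡ 0 at y ∈ {10}; common: ∅.
  x = 6: f ≡ 0 at y ∈ {9}; g ≡ 0 at y ∈ {3}; common: ∅.
  x = 7: f ≡ 0 at y ∈ {7}; g ≡ 0 at y ∈ {7}; common: {7}.
  x = 8: f ≡ 0 at y ∈ {5}; g ≡ 0 at y ∈ {0}; common: ∅.
  x = 9: f ≡ 0 at y ∈ {3}; g ≡ 0 at y ∈ {4}; common: ∅.
  x = 10: f ≡ 0 at y ∈ {1}; g ≡ 0 at y ∈ {8}; common: ∅.
Collecting: common zeros = {(7, 7)}, so the count is 1.
Comparison with the Bézout bound: 1 ≤ 1 = deg(f)·deg(g), as expected for curves with no common component (the bound is attained).


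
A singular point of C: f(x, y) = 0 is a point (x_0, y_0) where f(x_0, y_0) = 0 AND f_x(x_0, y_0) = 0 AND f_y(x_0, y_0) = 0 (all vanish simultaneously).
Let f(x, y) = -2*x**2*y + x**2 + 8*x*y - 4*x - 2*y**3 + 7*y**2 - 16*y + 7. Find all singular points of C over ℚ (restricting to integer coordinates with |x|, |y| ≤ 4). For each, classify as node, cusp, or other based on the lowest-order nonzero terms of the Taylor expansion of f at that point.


Singular points: {(2, 1)}; classification: node.

Compute partial derivatives:
  f_x = -4*x*y + 2*x + 8*y - 4.
  f_y = -2*x**2 + 8*x - 6*y**2 + 14*y - 16.
Scan x_0 ∈ {−4, ..., 4}. For each x_0, f_y(x_0, y) is a polynomial in y; find its integer roots y ∈ {−4, ..., 4}, then test f_x and f at those candidates.
  x = -4: f_y(-4, y) = -6*y**2 + 14*y - 80; no integer root y with |y| ≤ 4.
  x = -3: f_y(-3, y) = -6*y**2 + 14*y - 58; no integer root y with |y| ≤ 4.
  x = -2: f_y(-2, y) = -6*y**2 + 14*y - 40; no integer root y with |y| ≤ 4.
  x = -1: f_y(-1, y) = -6*y**2 + 14*y - 26; no integer root y with |y| ≤ 4.
  x = 0: f_y(0, y) = -6*y**2 + 14*y - 16; no integer root y with |y| ≤ 4.
  x = 1: f_y(1, y) = -6*y**2 + 14*y - 10; no integer root y with |y| ≤ 4.
  x = 2: f_y(2, y) = -6*y**2 + 14*y - 8; vanishes at y ∈ {1}. (2, 1): f_x = 0, f = 0 — SINGULAR.
  x = 3: f_y(3, y) = -6*y**2 + 14*y - 10; no integer root y with |y| ≤ 4.
  x = 4: f_y(4, y) = -6*y**2 + 14*y - 16; no integer root y with |y| ≤ 4.
Only singular point on the grid: (2, 1).
Classify: substitute x = 2 + u, y = 1 + v and expand: f = -2*u**2*v - u**2 - 2*v**3 + v**2.
No constant or linear terms (consistent with a singular point). Quadratic part: -u**2 + v**2. Cubic part: -2*u**2*v - 2*v**3.
The quadratic part v**2 - u**2 = (v − u)(v + u) splits into two distinct linear factors, so there are two distinct tangent lines y − 1 = ±(x − 2) — this is a node (ordinary double point).
Classification: node.


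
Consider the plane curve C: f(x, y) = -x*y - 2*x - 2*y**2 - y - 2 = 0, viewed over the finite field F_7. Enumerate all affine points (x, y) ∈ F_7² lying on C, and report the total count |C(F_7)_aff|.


Affine F_7-points: {(1, 3), (3, 1), (3, 4), (4, 2), (4, 6), (6, 0)}; count = 6.

For each of the 49 pairs (x, y) ∈ F_7², evaluate f(x, y) mod 7. Record the zeros.
  x = 0: [0↦5, 1↦2, 2↦2, 3↦5, 4↦4, 5↦6, 6↦4]  zeros at y ∈ ∅
  x = 1: [0↦3, 1↦6, 2↦5, 3↦0, 4↦5, 5↦6, 6↦3]  zeros at y ∈ {3}
  x = 2: [0↦1, 1↦3, 2↦1, 3↦2, 4↦6, 5↦6, 6↦2]  zeros at y ∈ ∅
  x = 3: [0↦6, 1↦0, 2↦4, 3↦4, 4↦0, 5↦6, 6↦1]  zeros at y ∈ {1, 4}
  x = 4: [0↦4, 1↦4, 2↦0, 3↦6, 4↦1, 5↦6, 6↦0]  zeros at y ∈ {2, 6}
  x = 5: [0↦2, 1↦1, 2↦3, 3↦1, 4↦2, 5↦6, 6↦6]  zeros at y ∈ ∅
  x = 6: [0↦0, 1↦5, 2↦6, 3↦3, 4↦3, 5↦6, 6↦5]  zeros at y ∈ {0}
Collecting zeros: affine points = {(1, 3), (3, 1), (3, 4), (4, 2), (4, 6), (6, 0)}.
Total count |C(F_7)_aff| = 6.


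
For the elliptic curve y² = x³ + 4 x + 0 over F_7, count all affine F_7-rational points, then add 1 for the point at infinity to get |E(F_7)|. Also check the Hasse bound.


Affine points = {(0, 0), (2, 3), (2, 4), (3, 2), (3, 5), (6, 3), (6, 4)}; affine count = 7; |E(F_7)| = 8.

Discriminant check: Δ ∝ 4a³ + 27b² = 4·4³ + 27·0² = 4·64 + 27·0 ≡ 4 (mod 7). Nonzero ⇒ E is nonsingular.
For each x ∈ F_7, compute rhs = x³ + 4·x + 0 mod 7, then count y ∈ F_7 with y² ≡ rhs.
  x = 0: rhs = 0, matching y values: 0 (1 points).
  x = 1: rhs = 5, matching y values: none (0 points).
  x = 2: rhs = 2, matching y values: 3, 4 (2 points).
  x = 3: rhs = 4, matching y values: 2, 5 (2 points).
  x = 4: rhs = 3, matching y values: none (0 points).
  x = 5: rhs = 5, matching y values: none (0 points).
  x = 6: rhs = 2, matching y values: 3, 4 (2 points).
Total affine count: 7.
Full point count |E(F_7)| = 7 + 1 = 8.
Hasse bound: |8 − (7+1)| = |0| = 0 ≤ 2√7 ≈ 5.2915 ✓.


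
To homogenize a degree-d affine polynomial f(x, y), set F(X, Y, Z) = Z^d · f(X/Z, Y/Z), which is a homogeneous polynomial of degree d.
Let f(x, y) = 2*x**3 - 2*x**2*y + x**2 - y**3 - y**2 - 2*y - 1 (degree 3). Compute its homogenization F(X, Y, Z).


F(X, Y, Z) = 2*X**3 - 2*X**2*Y + X**2*Z - Y**3 - Y**2*Z - 2*Y*Z**2 - Z**3

deg(f) = 3.
Substitute x = X/Z, y = Y/Z into f, then multiply by Z^3.
  monomial 2·x^3·y^0 ↦ 2·X^3·Y^0·Z^0.
  monomial -2·x^2·y^1 ↦ -2·X^2·Y^1·Z^0.
  monomial 1·x^2·y^0 ↦ 1·X^2·Y^0·Z^1.
  monomial -1·x^0·y^3 ↦ -1·X^0·Y^3·Z^0.
  monomial -1·x^0·y^2 ↦ -1·X^0·Y^2·Z^1.
  monomial -2·x^0·y^1 ↦ -2·X^0·Y^1·Z^2.
  monomial -1·x^0·y^0 ↦ -1·X^0·Y^0·Z^3.
Collecting: F(X, Y, Z) = 2*X**3 - 2*X**2*Y + X**2*Z - Y**3 - Y**2*Z - 2*Y*Z**2 - Z**3.


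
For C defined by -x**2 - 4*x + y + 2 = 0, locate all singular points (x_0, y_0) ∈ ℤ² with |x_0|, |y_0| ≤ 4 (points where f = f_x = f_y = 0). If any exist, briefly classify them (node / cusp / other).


No singular points in the scanned grid; C is smooth there.

Compute partial derivatives:
  f_x = -2*x - 4.
  f_y = 1.
f_y = 1 is a nonzero constant, so f_y never vanishes: no point (x, y) can satisfy f = f_x = f_y = 0. In particular no (x, y) ∈ {−4, ..., 4}² is singular; the curve is smooth.


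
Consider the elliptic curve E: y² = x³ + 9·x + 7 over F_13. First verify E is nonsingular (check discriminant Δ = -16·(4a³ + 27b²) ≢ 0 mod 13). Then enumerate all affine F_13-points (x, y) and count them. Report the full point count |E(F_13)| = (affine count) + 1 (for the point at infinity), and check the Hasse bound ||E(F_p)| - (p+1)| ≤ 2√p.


Affine points = {(1, 2), (1, 11), (3, 3), (3, 10), (4, 4), (4, 9), (6, 2), (6, 11), (7, 6), (7, 7), (12, 6), (12, 7)}; affine count = 12; |E(F_13)| = 13.

Discriminant check: Δ ∝ 4a³ + 27b² = 4·9³ + 27·7² = 4·729 + 27·49 ≡ 1 (mod 13). Nonzero ⇒ E is nonsingular.
For each x ∈ F_13, compute rhs = x³ + 9·x + 7 mod 13, then count y ∈ F_13 with y² ≡ rhs.
  x = 0: rhs = 7, matching y values: none (0 points).
  x = 1: rhs = 4, matching y values: 2, 11 (2 points).
  x = 2: rhs = 7, matching y values: none (0 points).
  x = 3: rhs = 9, matching y values: 3, 10 (2 points).
  x = 4: rhs = 3, matching y values: 4, 9 (2 points).
  x = 5: rhs = 8, matching y values: none (0 points).
  x = 6: rhs = 4, matching y values: 2, 11 (2 points).
  x = 7: rhs = 10, matching y values: 6, 7 (2 points).
  x = 8: rhs = 6, matching y values: none (0 points).
  x = 9: rhs = 11, matching y values: none (0 points).
  x = 10: rhs = 5, matching y values: none (0 points).
  x = 11: rhs = 7, matching y values: none (0 points).
  x = 12: rhs = 10, matching y values: 6, 7 (2 points).
Total affine count: 12.
Full point count |E(F_13)| = 12 + 1 = 13.
Hasse bound: |13 − (13+1)| = |-1| = 1 ≤ 2√13 ≈ 7.2111 ✓.


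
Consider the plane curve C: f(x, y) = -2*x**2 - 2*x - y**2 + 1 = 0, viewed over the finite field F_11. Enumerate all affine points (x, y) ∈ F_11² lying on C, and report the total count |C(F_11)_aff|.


Affine F_11-points: {(0, 1), (0, 10), (2, 0), (4, 4), (4, 7), (6, 4), (6, 7), (8, 0), (10, 1), (10, 10)}; count = 10.

For each of the 121 pairs (x, y) ∈ F_11², evaluate f(x, y) mod 11. Record the zeros.
  x = 0: [0↦1, 1↦0, 2↦8, 3↦3, 4↦7, 5↦9, 6↦9, 7↦7, 8↦3, 9↦8, 10↦0]  zeros at y ∈ {1, 10}
  x = 1: [0↦8, 1↦7, 2↦4, 3↦10, 4↦3, 5↦5, 6↦5, 7↦3, 8↦10, 9↦4, 10↦7]  zeros at y ∈ ∅
  x = 2: [0↦0, 1↦10, 2↦7, 3↦2, 4↦6, 5↦8, 6↦8, 7↦6, 8↦2, 9↦7, 10↦10]  zeros at y ∈ {0}
  x = 3: [0↦10, 1↦9, 2↦6, 3↦1, 4↦5, 5↦7, 6↦7, 7↦5, 8↦1, 9↦6, 10↦9]  zeros at y ∈ ∅
  x = 4: [0↦5, 1↦4, 2↦1, 3↦7, 4↦0, 5↦2, 6↦2, 7↦0, 8↦7, 9↦1, 10↦4]  zeros at y ∈ {4, 7}
  x = 5: [0↦7, 1↦6, 2↦3, 3↦9, 4↦2, 5↦4, 6↦4, 7↦2, 8↦9, 9↦3, 10↦6]  zeros at y ∈ ∅
  x = 6: [0↦5, 1↦4, 2↦1, 3↦7, 4↦0, 5↦2, 6↦2, 7↦0, 8↦7, 9↦1, 10↦4]  zeros at y ∈ {4, 7}
  x = 7: [0↦10, 1↦9, 2↦6, 3↦1, 4↦5, 5↦7, 6↦7, 7↦5, 8↦1, 9↦6, 10↦9]  zeros at y ∈ ∅
  x = 8: [0↦0, 1↦10, 2↦7, 3↦2, 4↦6, 5↦8, 6↦8, 7↦6, 8↦2, 9↦7, 10↦10]  zeros at y ∈ {0}
  x = 9: [0↦8, 1↦7, 2↦4, 3↦10, 4↦3, 5↦5, 6↦5, 7↦3, 8↦10, 9↦4, 10↦7]  zeros at y ∈ ∅
  x = 10: [0↦1, 1↦0, 2↦8, 3↦3, 4↦7, 5↦9, 6↦9, 7↦7, 8↦3, 9↦8, 10↦0]  zeros at y ∈ {1, 10}
Collecting zeros: affine points = {(0, 1), (0, 10), (2, 0), (4, 4), (4, 7), (6, 4), (6, 7), (8, 0), (10, 1), (10, 10)}.
Total count |C(F_11)_aff| = 10.


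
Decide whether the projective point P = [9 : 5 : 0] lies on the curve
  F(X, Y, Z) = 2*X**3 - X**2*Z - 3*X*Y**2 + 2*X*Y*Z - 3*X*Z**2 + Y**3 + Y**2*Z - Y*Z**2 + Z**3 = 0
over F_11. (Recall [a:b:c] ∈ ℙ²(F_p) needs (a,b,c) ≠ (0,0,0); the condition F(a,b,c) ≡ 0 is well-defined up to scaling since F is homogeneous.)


F(9,5,0) ≡ 6 (mod 11); P is NOT on the curve.

Evaluate F(9, 5, 0) term-by-term (mod 11).
  2*X**3 ↦ 2·729·1·1 = 1458
  -X**2*Z ↦ -1·81·1·0 = 0
  -3*X*Y**2 ↦ -3·9·25·1 = -675
  2*X*Y*Z ↦ 2·9·5·0 = 0
  -3*X*Z**2 ↦ -3·9·1·0 = 0
  Y**3 ↦ 1·1·125·1 = 125
  Y**2*Z ↦ 1·1·25·0 = 0
  -Y*Z**2 ↦ -1·1·5·0 = 0
  Z**3 ↦ 1·1·1·0 = 0
Sum: F(9, 5, 0) = (1458) + (0) + (-675) + (0) + (0) + (125) + (0) + (0) + (0) = 908.
Reducing mod 11: 908 ≡ 6 (mod 11).
Since F(a, b, c) ≡ 6 ≠ 0 (mod 11), P does NOT lie on the curve.


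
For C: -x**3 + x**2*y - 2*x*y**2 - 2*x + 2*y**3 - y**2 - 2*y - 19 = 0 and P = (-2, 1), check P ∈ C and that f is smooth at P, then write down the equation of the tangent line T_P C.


Tangent line at P: -20*x + 14*y - 54 = 0.

Step 1: f(-2, 1) = 0, so P lies on C.
Step 2: partial derivatives
  f_x(x, y) = -3*x**2 + 2*x*y - 2*y**2 - 2, f_y(x, y) = x**2 - 4*x*y + 6*y**2 - 2*y - 2.
  f_x(P) = -20, f_y(P) = 14 (gradient nonzero, so P is smooth).
Step 3: tangent line at P: -20·(x − -2) + 14·(y − 1) = 0.
Expanding: -20*x + 14*y - 54 = 0.


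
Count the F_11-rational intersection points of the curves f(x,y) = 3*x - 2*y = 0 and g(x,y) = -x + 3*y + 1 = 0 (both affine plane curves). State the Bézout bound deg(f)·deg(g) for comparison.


Common zeros: {(6, 9)}; count = 1; Bézout bound = 1.

deg(f) = 1, deg(g) = 1, so Bézout bound = 1.
Scan x ∈ F_11. For each x, list the y ∈ F_11 with f(x, y) ≡ 0 and those with g(x, y) ≡ 0 (mod 11); the common zeros in that column are the intersection.
  x = 0: f ≡ 0 at y ∈ {0}; g ≡ 0 at y ∈ {7}; common: ∅.
  x = 1: f ≡ 0 at y ∈ {7}; g ≡ 0 at y ∈ {0}; common: ∅.
  x = 2: f ≡ 0 at y ∈ {3}; g ≡ 0 at y ∈ {4}; common: ∅.
  x = 3: f ≡ 0 at y ∈ {10}; g ≡ 0 at y ∈ {8}; common: ∅.
  x = 4: f ≡ 0 at y ∈ {6}; g ≡ 0 at y ∈ {1}; common: ∅.
  x = 5: f ≡ 0 at y ∈ {2}; g ≡ 0 at y ∈ {5}; common: ∅.
  x = 6: f ≡ 0 at y ∈ {9}; g ≡ 0 at y ∈ {9}; common: {9}.
  x = 7: f ≡ 0 at y ∈ {5}; g ≡ 0 at y ∈ {2}; common: ∅.
  x = 8: f ≡ 0 at y ∈ {1}; g ≡ 0 at y ∈ {6}; common: ∅.
  x = 9: f ≡ 0 at y ∈ {8}; g ≡ 0 at y ∈ {10}; common: ∅.
  x = 10: f ≡ 0 at y ∈ {4}; g ≡ 0 at y ∈ {3}; common: ∅.
Collecting: common zeros = {(6, 9)}, so the count is 1.
Comparison with the Bézout bound: 1 ≤ 1 = deg(f)·deg(g), as expected for curves with no common component (the bound is attained).


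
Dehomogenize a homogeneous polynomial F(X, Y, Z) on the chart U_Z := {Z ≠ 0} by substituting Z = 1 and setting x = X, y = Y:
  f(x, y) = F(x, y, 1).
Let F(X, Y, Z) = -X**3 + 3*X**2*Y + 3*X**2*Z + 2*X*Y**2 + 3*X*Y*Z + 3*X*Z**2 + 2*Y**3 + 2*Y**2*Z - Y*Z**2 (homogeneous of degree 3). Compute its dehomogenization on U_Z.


f(x, y) = -x**3 + 3*x**2*y + 3*x**2 + 2*x*y**2 + 3*x*y + 3*x + 2*y**3 + 2*y**2 - y

On U_Z we set Z = 1. Each monomial c·X^i·Y^j·Z^k in F becomes c·x^i·y^j·1^k = c·x^i·y^j.
Substituting Z = 1: F(X, Y, 1) = -x**3 + 3*x**2*y + 3*x**2 + 2*x*y**2 + 3*x*y + 3*x + 2*y**3 + 2*y**2 - y.
Note: deg(f) ≤ deg(F) = 3; strict inequality happens when F is divisible by Z (lost terms).


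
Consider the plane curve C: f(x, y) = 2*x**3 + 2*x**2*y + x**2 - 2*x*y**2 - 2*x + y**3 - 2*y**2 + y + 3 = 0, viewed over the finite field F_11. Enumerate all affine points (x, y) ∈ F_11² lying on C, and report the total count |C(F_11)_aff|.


Affine F_11-points: {(1, 5), (4, 8), (5, 1), (5, 2), (5, 9), (6, 7), (8, 9), (10, 10)}; count = 8.

For each of the 121 pairs (x, y) ∈ F_11², evaluate f(x, y) mod 11. Record the zeros.
  x = 0: [0↦3, 1↦3, 2↦5, 3↦4, 4↦6, 5↦6, 6↦10, 7↦2, 8↦10, 9↦7, 10↦10]  zeros at y ∈ ∅
  x = 1: [0↦4, 1↦4, 2↦2, 3↦4, 4↦5, 5↦0, 6↦6, 7↦7, 8↦9, 9↦7, 10↦7]  zeros at y ∈ {5}
  x = 2: [0↦8, 1↦1, 2↦10, 3↦8, 4↦1, 5↦6, 6↦7, 7↦10, 8↦10, 9↦2, 10↦3]  zeros at y ∈ ∅
  x = 3: [0↦5, 1↦6, 2↦8, 3↦6, 4↦6, 5↦3, 6↦3, 7↦1, 8↦3, 9↦4, 10↦10]  zeros at y ∈ ∅
  x = 4: [0↦7, 1↦9, 2↦8, 3↦10, 4↦10, 5↦3, 6↦6, 7↦3, 8↦0, 9↦3, 10↦7]  zeros at y ∈ {8}
  x = 5: [0↦4, 1↦0, 2↦0, 3↦10, 4↦3, 5↦7, 6↦6, 7↦6, 8↦2, 9↦0, 10↦6]  zeros at y ∈ {1, 2, 9}
  x = 6: [0↦8, 1↦2, 2↦7, 3↦7, 4↦8, 5↦5, 6↦4, 7↦0, 8↦10, 9↦7, 10↦8]  zeros at y ∈ {7}
  x = 7: [0↦9, 1↦5, 2↦8, 3↦2, 4↦4, 5↦9, 6↦1, 7↦8, 8↦3, 9↦3, 10↦3]  zeros at y ∈ ∅
  x = 8: [0↦8, 1↦10, 2↦4, 3↦7, 4↦3, 5↦9, 6↦9, 7↦9, 8↦4, 9↦0, 10↦3]  zeros at y ∈ {9}
  x = 9: [0↦6, 1↦7, 2↦7, 3↦1, 4↦6, 5↦6, 6↦7, 7↦4, 8↦3, 9↦10, 10↦9]  zeros at y ∈ ∅
  x = 10: [0↦4, 1↦8, 2↦7, 3↦7, 4↦3, 5↦1, 6↦7, 7↦5, 8↦1, 9↦1, 10↦0]  zeros at y ∈ {10}
Collecting zeros: affine points = {(1, 5), (4, 8), (5, 1), (5, 2), (5, 9), (6, 7), (8, 9), (10, 10)}.
Total count |C(F_11)_aff| = 8.
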